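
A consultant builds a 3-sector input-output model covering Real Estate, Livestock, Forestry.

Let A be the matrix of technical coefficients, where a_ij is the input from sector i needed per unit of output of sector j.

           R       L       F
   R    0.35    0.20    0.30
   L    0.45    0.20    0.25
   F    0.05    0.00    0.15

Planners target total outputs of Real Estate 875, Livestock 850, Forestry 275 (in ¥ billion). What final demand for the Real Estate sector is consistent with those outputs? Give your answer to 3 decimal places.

I − A =
  [   0.65    -0.20    -0.30]
  [  -0.45     0.80    -0.25]
  [  -0.05     0.00     0.85]
d = (I − A) x:
  d_R = (+0.65)·875 + (-0.20)·850 + (-0.30)·275 = 316.250
  d_L = (-0.45)·875 + (+0.80)·850 + (-0.25)·275 = 217.500
  d_F = (-0.05)·875 + (+0.00)·850 + (+0.85)·275 = 190.000

d_R = 316.250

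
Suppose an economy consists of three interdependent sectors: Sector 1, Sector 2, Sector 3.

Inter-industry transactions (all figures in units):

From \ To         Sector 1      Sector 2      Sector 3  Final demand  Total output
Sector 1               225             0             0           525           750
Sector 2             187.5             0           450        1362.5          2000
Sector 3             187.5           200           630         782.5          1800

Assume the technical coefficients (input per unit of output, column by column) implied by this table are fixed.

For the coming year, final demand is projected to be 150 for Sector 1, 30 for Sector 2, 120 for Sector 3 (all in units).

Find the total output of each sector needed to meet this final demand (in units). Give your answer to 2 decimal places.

x_1 = 214.29, x_2 = 156.34, x_3 = 291.09

Technical coefficients a_ij = z_ij / X_j:
  a_11 = 225/750 = 0.30, a_21 = 187.5/750 = 0.25, a_31 = 187.5/750 = 0.25
  a_12 = 0/2000 = 0.00, a_22 = 0/2000 = 0.00, a_32 = 200/2000 = 0.10
  a_13 = 0/1800 = 0.00, a_23 = 450/1800 = 0.25, a_33 = 630/1800 = 0.35
I − A =
  [   0.70     0.00     0.00]
  [  -0.25     1.00    -0.25]
  [  -0.25    -0.10     0.65]
Cofactors of I−A, C_ij = (−1)^(i+j)·(minor ij) (rows/columns in the sector order above):
  C_11 = (1.00)(0.65) − (-0.25)(-0.10) = 0.6250
  C_12 = −[(-0.25)(0.65) − (-0.25)(-0.25)] = 0.2250
  C_13 = (-0.25)(-0.10) − (1.00)(-0.25) = 0.2750
  C_21 = −[(0.00)(0.65) − (0.00)(-0.10)] = 0.0000
  C_22 = (0.70)(0.65) − (0.00)(-0.25) = 0.4550
  C_23 = −[(0.70)(-0.10) − (0.00)(-0.25)] = 0.0700
  C_31 = (0.00)(-0.25) − (0.00)(1.00) = 0.0000
  C_32 = −[(0.70)(-0.25) − (0.00)(-0.25)] = 0.1750
  C_33 = (0.70)(1.00) − (0.00)(-0.25) = 0.7000
det(I−A) = Σ_j (I−A)_1j·C_1j = (0.70)(0.6250) + (0.00)(0.2250) + (0.00)(0.2750) = 0.4375
adj(I−A) = Cᵀ =
  [ 0.6250   0.0000   0.0000]
  [ 0.2250   0.4550   0.1750]
  [ 0.2750   0.0700   0.7000]
(I − A)⁻¹ = adj(I−A) / det(I−A) ≈
  [   1.4286     0.0000     0.0000]
  [   0.5143     1.0400     0.4000]
  [   0.6286     0.1600     1.6000]
x = (I − A)⁻¹ d = adj(I−A)·d / det(I−A), with det(I−A) = 0.4375:
  x_1 = (0.6250·150 + 0.0000·30 + 0.0000·120) / 0.4375 = 93.75 / 0.4375 ≈ 214.29
  x_2 = (0.2250·150 + 0.4550·30 + 0.1750·120) / 0.4375 = 68.40 / 0.4375 ≈ 156.34
  x_3 = (0.2750·150 + 0.0700·30 + 0.7000·120) / 0.4375 = 127.35 / 0.4375 ≈ 291.09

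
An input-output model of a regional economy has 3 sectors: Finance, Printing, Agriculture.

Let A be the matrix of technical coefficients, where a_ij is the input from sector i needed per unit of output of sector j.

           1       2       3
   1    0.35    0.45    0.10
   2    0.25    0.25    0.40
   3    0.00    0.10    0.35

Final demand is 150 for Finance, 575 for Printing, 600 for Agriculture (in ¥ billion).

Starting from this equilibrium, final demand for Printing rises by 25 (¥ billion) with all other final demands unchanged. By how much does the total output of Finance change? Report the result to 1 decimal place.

I − A =
  [   0.65    -0.45    -0.10]
  [  -0.25     0.75    -0.40]
  [   0.00    -0.10     0.65]
Cofactors of I−A, C_ij = (−1)^(i+j)·(minor ij) (rows/columns in the sector order above):
  C_11 = (0.75)(0.65) − (-0.40)(-0.10) = 0.4475
  C_12 = −[(-0.25)(0.65) − (-0.40)(0.00)] = 0.1625
  C_13 = (-0.25)(-0.10) − (0.75)(0.00) = 0.0250
  C_21 = −[(-0.45)(0.65) − (-0.10)(-0.10)] = 0.3025
  C_22 = (0.65)(0.65) − (-0.10)(0.00) = 0.4225
  C_23 = −[(0.65)(-0.10) − (-0.45)(0.00)] = 0.0650
  C_31 = (-0.45)(-0.40) − (-0.10)(0.75) = 0.2550
  C_32 = −[(0.65)(-0.40) − (-0.10)(-0.25)] = 0.2850
  C_33 = (0.65)(0.75) − (-0.45)(-0.25) = 0.3750
det(I−A) = Σ_j (I−A)_1j·C_1j = (0.65)(0.4475) + (-0.45)(0.1625) + (-0.10)(0.0250) = 0.21525
adj(I−A) = Cᵀ =
  [ 0.4475   0.3025   0.2550]
  [ 0.1625   0.4225   0.2850]
  [ 0.0250   0.0650   0.3750]
(I − A)⁻¹ = adj(I−A) / det(I−A) ≈
  [   2.0790     1.4053     1.1847]
  [   0.7549     1.9628     1.3240]
  [   0.1161     0.3020     1.7422]
Δx = (I − A)⁻¹ Δd with Δd having +25 in the Printing component and 0 elsewhere.
So Δx_1 = L_12 · (+25), where L_12 = adj(I−A)_12 / det(I−A) = 0.3025 / 0.21525.
Δx_1 = 0.3025 × (+25) / 0.21525 = 7.5625 / 0.21525 ≈ 35.1.

Δx_1 = 35.1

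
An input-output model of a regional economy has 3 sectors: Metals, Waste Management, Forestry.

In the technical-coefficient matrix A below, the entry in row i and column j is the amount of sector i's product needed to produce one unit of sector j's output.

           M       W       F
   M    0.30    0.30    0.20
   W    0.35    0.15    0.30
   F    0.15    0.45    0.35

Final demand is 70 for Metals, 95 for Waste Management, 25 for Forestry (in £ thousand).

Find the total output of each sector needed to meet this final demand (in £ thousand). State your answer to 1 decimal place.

x_M = 409.1, x_W = 432.9, x_F = 432.6

I − A =
  [   0.70    -0.30    -0.20]
  [  -0.35     0.85    -0.30]
  [  -0.15    -0.45     0.65]
Cofactors of I−A, C_ij = (−1)^(i+j)·(minor ij) (rows/columns in the sector order above):
  C_11 = (0.85)(0.65) − (-0.30)(-0.45) = 0.4175
  C_12 = −[(-0.35)(0.65) − (-0.30)(-0.15)] = 0.2725
  C_13 = (-0.35)(-0.45) − (0.85)(-0.15) = 0.2850
  C_21 = −[(-0.30)(0.65) − (-0.20)(-0.45)] = 0.2850
  C_22 = (0.70)(0.65) − (-0.20)(-0.15) = 0.4250
  C_23 = −[(0.70)(-0.45) − (-0.30)(-0.15)] = 0.3600
  C_31 = (-0.30)(-0.30) − (-0.20)(0.85) = 0.2600
  C_32 = −[(0.70)(-0.30) − (-0.20)(-0.35)] = 0.2800
  C_33 = (0.70)(0.85) − (-0.30)(-0.35) = 0.4900
det(I−A) = Σ_j (I−A)_1j·C_1j = (0.70)(0.4175) + (-0.30)(0.2725) + (-0.20)(0.2850) = 0.1535
adj(I−A) = Cᵀ =
  [ 0.4175   0.2850   0.2600]
  [ 0.2725   0.4250   0.2800]
  [ 0.2850   0.3600   0.4900]
(I − A)⁻¹ = adj(I−A) / det(I−A) ≈
  [   2.7199     1.8567     1.6938]
  [   1.7752     2.7687     1.8241]
  [   1.8567     2.3453     3.1922]
x = (I − A)⁻¹ d = adj(I−A)·d / det(I−A), with det(I−A) = 0.1535:
  x_M = (0.4175·70 + 0.2850·95 + 0.2600·25) / 0.1535 = 62.80 / 0.1535 ≈ 409.1
  x_W = (0.2725·70 + 0.4250·95 + 0.2800·25) / 0.1535 = 66.45 / 0.1535 ≈ 432.9
  x_F = (0.2850·70 + 0.3600·95 + 0.4900·25) / 0.1535 = 66.40 / 0.1535 ≈ 432.6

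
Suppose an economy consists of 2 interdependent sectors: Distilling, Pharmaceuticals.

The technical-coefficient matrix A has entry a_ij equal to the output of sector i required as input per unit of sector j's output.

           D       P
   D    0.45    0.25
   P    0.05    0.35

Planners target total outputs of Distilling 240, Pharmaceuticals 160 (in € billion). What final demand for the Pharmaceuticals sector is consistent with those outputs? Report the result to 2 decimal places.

I − A =
  [   0.55    -0.25]
  [  -0.05     0.65]
d = (I − A) x:
  d_D = (+0.55)·240 + (-0.25)·160 = 92.00
  d_P = (-0.05)·240 + (+0.65)·160 = 92.00

d_P = 92.00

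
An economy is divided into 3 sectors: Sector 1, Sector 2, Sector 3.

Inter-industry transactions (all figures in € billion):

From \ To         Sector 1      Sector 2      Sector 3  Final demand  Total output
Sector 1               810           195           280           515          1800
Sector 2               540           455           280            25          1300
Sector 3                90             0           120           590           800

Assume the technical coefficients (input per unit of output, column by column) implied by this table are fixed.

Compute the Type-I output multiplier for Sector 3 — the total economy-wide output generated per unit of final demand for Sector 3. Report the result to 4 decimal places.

m_3 = 3.5370

Technical coefficients a_ij = z_ij / X_j:
  a_11 = 810/1800 = 0.45, a_21 = 540/1800 = 0.30, a_31 = 90/1800 = 0.05
  a_12 = 195/1300 = 0.15, a_22 = 455/1300 = 0.35, a_32 = 0/1300 = 0.00
  a_13 = 280/800 = 0.35, a_23 = 280/800 = 0.35, a_33 = 120/800 = 0.15
I − A =
  [   0.55    -0.15    -0.35]
  [  -0.30     0.65    -0.35]
  [  -0.05     0.00     0.85]
Cofactors of I−A, C_ij = (−1)^(i+j)·(minor ij) (rows/columns in the sector order above):
  C_11 = (0.65)(0.85) − (-0.35)(0.00) = 0.5525
  C_12 = −[(-0.30)(0.85) − (-0.35)(-0.05)] = 0.2725
  C_13 = (-0.30)(0.00) − (0.65)(-0.05) = 0.0325
  C_21 = −[(-0.15)(0.85) − (-0.35)(0.00)] = 0.1275
  C_22 = (0.55)(0.85) − (-0.35)(-0.05) = 0.4500
  C_23 = −[(0.55)(0.00) − (-0.15)(-0.05)] = 0.0075
  C_31 = (-0.15)(-0.35) − (-0.35)(0.65) = 0.2800
  C_32 = −[(0.55)(-0.35) − (-0.35)(-0.30)] = 0.2975
  C_33 = (0.55)(0.65) − (-0.15)(-0.30) = 0.3125
det(I−A) = Σ_j (I−A)_1j·C_1j = (0.55)(0.5525) + (-0.15)(0.2725) + (-0.35)(0.0325) = 0.251625
adj(I−A) = Cᵀ =
  [ 0.5525   0.1275   0.2800]
  [ 0.2725   0.4500   0.2975]
  [ 0.0325   0.0075   0.3125]
(I − A)⁻¹ = adj(I−A) / det(I−A) ≈
  [   2.19573     0.50671     1.11277]
  [   1.08296     1.78838     1.18231]
  [   0.12916     0.02981     1.24193]
The output multiplier for sector j is the column-j sum of the Leontief inverse (I − A)⁻¹ = adj(I−A) / det(I−A).
Column 3 of adj(I−A): (0.2800, 0.2975, 0.3125); det(I−A) = 0.251625.
m_3 = (0.2800 + 0.2975 + 0.3125) / 0.251625 = 0.89 / 0.251625 ≈ 3.5370.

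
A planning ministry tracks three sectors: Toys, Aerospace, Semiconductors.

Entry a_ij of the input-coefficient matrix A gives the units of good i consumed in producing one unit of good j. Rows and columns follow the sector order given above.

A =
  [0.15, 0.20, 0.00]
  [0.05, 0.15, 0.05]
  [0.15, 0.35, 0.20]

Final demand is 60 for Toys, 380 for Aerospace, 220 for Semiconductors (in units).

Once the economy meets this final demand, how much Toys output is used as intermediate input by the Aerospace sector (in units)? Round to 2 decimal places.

z_12 = 97.76

I − A =
  [   0.85    -0.20     0.00]
  [  -0.05     0.85    -0.05]
  [  -0.15    -0.35     0.80]
Cofactors of I−A, C_ij = (−1)^(i+j)·(minor ij) (rows/columns in the sector order above):
  C_11 = (0.85)(0.80) − (-0.05)(-0.35) = 0.6625
  C_12 = −[(-0.05)(0.80) − (-0.05)(-0.15)] = 0.0475
  C_13 = (-0.05)(-0.35) − (0.85)(-0.15) = 0.1450
  C_21 = −[(-0.20)(0.80) − (0.00)(-0.35)] = 0.1600
  C_22 = (0.85)(0.80) − (0.00)(-0.15) = 0.6800
  C_23 = −[(0.85)(-0.35) − (-0.20)(-0.15)] = 0.3275
  C_31 = (-0.20)(-0.05) − (0.00)(0.85) = 0.0100
  C_32 = −[(0.85)(-0.05) − (0.00)(-0.05)] = 0.0425
  C_33 = (0.85)(0.85) − (-0.20)(-0.05) = 0.7125
det(I−A) = Σ_j (I−A)_1j·C_1j = (0.85)(0.6625) + (-0.20)(0.0475) + (0.00)(0.1450) = 0.553625
adj(I−A) = Cᵀ =
  [ 0.6625   0.1600   0.0100]
  [ 0.0475   0.6800   0.0425]
  [ 0.1450   0.3275   0.7125]
(I − A)⁻¹ = adj(I−A) / det(I−A) ≈
  [   1.1967     0.2890     0.0181]
  [   0.0858     1.2283     0.0768]
  [   0.2619     0.5916     1.2870]
First solve x = (I − A)⁻¹ d = adj(I−A)·d / det(I−A); in particular x_2 = (0.0475·60 + 0.6800·380 + 0.0425·220) / 0.553625 = 270.60 / 0.553625 ≈ 488.7785.
Intermediate flow from 1 to 2: z_12 = a_12 · x_2 = 0.20 × 270.60 / 0.553625 = 54.12 / 0.553625 ≈ 97.76.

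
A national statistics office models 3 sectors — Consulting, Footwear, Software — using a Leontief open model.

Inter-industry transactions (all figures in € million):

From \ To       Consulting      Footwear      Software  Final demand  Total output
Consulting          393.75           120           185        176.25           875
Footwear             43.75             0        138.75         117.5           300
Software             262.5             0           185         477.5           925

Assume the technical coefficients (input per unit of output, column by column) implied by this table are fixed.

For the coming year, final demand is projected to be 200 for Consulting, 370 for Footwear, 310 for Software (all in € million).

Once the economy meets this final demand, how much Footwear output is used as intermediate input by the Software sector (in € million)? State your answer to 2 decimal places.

Technical coefficients a_ij = z_ij / X_j:
  a_CC = 393.75/875 = 0.45, a_FC = 43.75/875 = 0.05, a_SC = 262.5/875 = 0.30
  a_CF = 120/300 = 0.40, a_FF = 0/300 = 0.00, a_SF = 0/300 = 0.00
  a_CS = 185/925 = 0.20, a_FS = 138.75/925 = 0.15, a_SS = 185/925 = 0.20
I − A =
  [   0.55    -0.40    -0.20]
  [  -0.05     1.00    -0.15]
  [  -0.30     0.00     0.80]
Cofactors of I−A, C_ij = (−1)^(i+j)·(minor ij) (rows/columns in the sector order above):
  C_11 = (1.00)(0.80) − (-0.15)(0.00) = 0.8000
  C_12 = −[(-0.05)(0.80) − (-0.15)(-0.30)] = 0.0850
  C_13 = (-0.05)(0.00) − (1.00)(-0.30) = 0.3000
  C_21 = −[(-0.40)(0.80) − (-0.20)(0.00)] = 0.3200
  C_22 = (0.55)(0.80) − (-0.20)(-0.30) = 0.3800
  C_23 = −[(0.55)(0.00) − (-0.40)(-0.30)] = 0.1200
  C_31 = (-0.40)(-0.15) − (-0.20)(1.00) = 0.2600
  C_32 = −[(0.55)(-0.15) − (-0.20)(-0.05)] = 0.0925
  C_33 = (0.55)(1.00) − (-0.40)(-0.05) = 0.5300
det(I−A) = Σ_j (I−A)_1j·C_1j = (0.55)(0.8000) + (-0.40)(0.0850) + (-0.20)(0.3000) = 0.3460
adj(I−A) = Cᵀ =
  [ 0.8000   0.3200   0.2600]
  [ 0.0850   0.3800   0.0925]
  [ 0.3000   0.1200   0.5300]
(I − A)⁻¹ = adj(I−A) / det(I−A) ≈
  [   2.3121     0.9249     0.7514]
  [   0.2457     1.0983     0.2673]
  [   0.8671     0.3468     1.5318]
First solve x = (I − A)⁻¹ d = adj(I−A)·d / det(I−A); in particular x_S = (0.3000·200 + 0.1200·370 + 0.5300·310) / 0.3460 = 268.70 / 0.3460 ≈ 776.5896.
Intermediate flow from F to S: z_FS = a_FS · x_S = 0.15 × 268.70 / 0.3460 = 40.305 / 0.3460 ≈ 116.49.

z_FS = 116.49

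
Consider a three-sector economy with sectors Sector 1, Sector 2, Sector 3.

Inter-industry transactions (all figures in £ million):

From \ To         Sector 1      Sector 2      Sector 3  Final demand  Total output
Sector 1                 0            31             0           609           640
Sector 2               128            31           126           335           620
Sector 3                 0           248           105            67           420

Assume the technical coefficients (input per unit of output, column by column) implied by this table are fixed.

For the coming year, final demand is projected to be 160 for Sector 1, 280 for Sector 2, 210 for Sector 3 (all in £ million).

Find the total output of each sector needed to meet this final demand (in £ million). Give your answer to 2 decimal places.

Technical coefficients a_ij = z_ij / X_j:
  a_11 = 0/640 = 0.00, a_21 = 128/640 = 0.20, a_31 = 0/640 = 0.00
  a_12 = 31/620 = 0.05, a_22 = 31/620 = 0.05, a_32 = 248/620 = 0.40
  a_13 = 0/420 = 0.00, a_23 = 126/420 = 0.30, a_33 = 105/420 = 0.25
I − A =
  [   1.00    -0.05     0.00]
  [  -0.20     0.95    -0.30]
  [   0.00    -0.40     0.75]
Cofactors of I−A, C_ij = (−1)^(i+j)·(minor ij) (rows/columns in the sector order above):
  C_11 = (0.95)(0.75) − (-0.30)(-0.40) = 0.5925
  C_12 = −[(-0.20)(0.75) − (-0.30)(0.00)] = 0.1500
  C_13 = (-0.20)(-0.40) − (0.95)(0.00) = 0.0800
  C_21 = −[(-0.05)(0.75) − (0.00)(-0.40)] = 0.0375
  C_22 = (1.00)(0.75) − (0.00)(0.00) = 0.7500
  C_23 = −[(1.00)(-0.40) − (-0.05)(0.00)] = 0.4000
  C_31 = (-0.05)(-0.30) − (0.00)(0.95) = 0.0150
  C_32 = −[(1.00)(-0.30) − (0.00)(-0.20)] = 0.3000
  C_33 = (1.00)(0.95) − (-0.05)(-0.20) = 0.9400
det(I−A) = Σ_j (I−A)_1j·C_1j = (1.00)(0.5925) + (-0.05)(0.1500) + (0.00)(0.0800) = 0.5850
adj(I−A) = Cᵀ =
  [ 0.5925   0.0375   0.0150]
  [ 0.1500   0.7500   0.3000]
  [ 0.0800   0.4000   0.9400]
(I − A)⁻¹ = adj(I−A) / det(I−A) ≈
  [   1.0128     0.0641     0.0256]
  [   0.2564     1.2821     0.5128]
  [   0.1368     0.6838     1.6068]
x = (I − A)⁻¹ d = adj(I−A)·d / det(I−A), with det(I−A) = 0.5850:
  x_1 = (0.5925·160 + 0.0375·280 + 0.0150·210) / 0.5850 = 108.45 / 0.5850 ≈ 185.38
  x_2 = (0.1500·160 + 0.7500·280 + 0.3000·210) / 0.5850 = 297.00 / 0.5850 ≈ 507.69
  x_3 = (0.0800·160 + 0.4000·280 + 0.9400·210) / 0.5850 = 322.20 / 0.5850 ≈ 550.77

x_1 = 185.38, x_2 = 507.69, x_3 = 550.77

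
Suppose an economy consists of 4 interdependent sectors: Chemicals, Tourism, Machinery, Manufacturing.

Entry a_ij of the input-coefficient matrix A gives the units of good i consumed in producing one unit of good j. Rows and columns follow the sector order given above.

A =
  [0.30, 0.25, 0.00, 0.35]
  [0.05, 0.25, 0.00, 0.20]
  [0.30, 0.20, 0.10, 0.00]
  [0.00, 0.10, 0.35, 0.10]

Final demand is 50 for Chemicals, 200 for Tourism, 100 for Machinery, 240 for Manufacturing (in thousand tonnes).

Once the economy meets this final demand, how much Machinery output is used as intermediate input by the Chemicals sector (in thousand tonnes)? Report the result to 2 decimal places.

z_31 = 133.50

I − A =
  [   0.70    -0.25     0.00    -0.35]
  [  -0.05     0.75     0.00    -0.20]
  [  -0.30    -0.20     0.90     0.00]
  [   0.00    -0.10    -0.35     0.90]
Compute the cofactors C_ij = (−1)^(i+j)·(3×3 minor ij) of I−A; the adjugate is their transpose:
adj(I−A) = Cᵀ =
  [ 0.575500   0.258500   0.109375   0.281250]
  [ 0.061500   0.530250   0.055125   0.141750]
  [ 0.205500   0.204000   0.445500   0.125250]
  [ 0.086750   0.138250   0.179375   0.461250]
det(I−A) = Σ_j (I−A)_1j·C_1j = (0.70)(0.575500) + (-0.25)(0.061500) + (0.00)(0.205500) + (-0.35)(0.086750) = 0.3571125
(I − A)⁻¹ = adj(I−A) / det(I−A) ≈
  [   1.6115     0.7239     0.3063     0.7876]
  [   0.1722     1.4848     0.1544     0.3969]
  [   0.5754     0.5712     1.2475     0.3507]
  [   0.2429     0.3871     0.5023     1.2916]
First solve x = (I − A)⁻¹ d = adj(I−A)·d / det(I−A); in particular x_1 = (0.575500·50 + 0.258500·200 + 0.109375·100 + 0.281250·240) / 0.3571125 = 158.9125 / 0.3571125 ≈ 444.9928.
Intermediate flow from 3 to 1: z_31 = a_31 · x_1 = 0.30 × 158.9125 / 0.3571125 = 47.67375 / 0.3571125 ≈ 133.50.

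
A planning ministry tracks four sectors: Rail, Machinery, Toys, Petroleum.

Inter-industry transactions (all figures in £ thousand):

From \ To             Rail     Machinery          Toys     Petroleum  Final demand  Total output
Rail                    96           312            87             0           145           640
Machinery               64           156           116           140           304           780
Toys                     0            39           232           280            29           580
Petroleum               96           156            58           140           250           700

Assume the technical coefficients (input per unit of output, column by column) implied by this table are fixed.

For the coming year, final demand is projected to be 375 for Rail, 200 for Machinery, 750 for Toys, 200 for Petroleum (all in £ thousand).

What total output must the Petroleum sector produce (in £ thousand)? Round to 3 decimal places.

x_P = 1065.265

Technical coefficients a_ij = z_ij / X_j:
  a_RR = 96/640 = 0.15, a_MR = 64/640 = 0.10, a_TR = 0/640 = 0.00, a_PR = 96/640 = 0.15
  a_RM = 312/780 = 0.40, a_MM = 156/780 = 0.20, a_TM = 39/780 = 0.05, a_PM = 156/780 = 0.20
  a_RT = 87/580 = 0.15, a_MT = 116/580 = 0.20, a_TT = 232/580 = 0.40, a_PT = 58/580 = 0.10
  a_RP = 0/700 = 0.00, a_MP = 140/700 = 0.20, a_TP = 280/700 = 0.40, a_PP = 140/700 = 0.20
I − A =
  [   0.85    -0.40    -0.15     0.00]
  [  -0.10     0.80    -0.20    -0.20]
  [   0.00    -0.05     0.60    -0.40]
  [  -0.15    -0.20    -0.10     0.80]
Compute the cofactors C_ij = (−1)^(i+j)·(3×3 minor ij) of I−A; the adjugate is their transpose:
adj(I−A) = Cᵀ =
  [ 0.303000   0.194000   0.162000   0.129500]
  [ 0.074000   0.365000   0.169500   0.176000]
  [ 0.061500   0.126000   0.466000   0.264500]
  [ 0.083000   0.143375   0.131000   0.374750]
det(I−A) = Σ_j (I−A)_1j·C_1j = (0.85)(0.303000) + (-0.40)(0.074000) + (-0.15)(0.061500) + (0.00)(0.083000) = 0.218725
(I − A)⁻¹ = adj(I−A) / det(I−A) ≈
  [   1.3853     0.8870     0.7407     0.5921]
  [   0.3383     1.6688     0.7749     0.8047]
  [   0.2812     0.5761     2.1305     1.2093]
  [   0.3795     0.6555     0.5989     1.7133]
x = (I − A)⁻¹ d = adj(I−A)·d / det(I−A), with det(I−A) = 0.218725:
  x_R = (0.303000·375 + 0.194000·200 + 0.162000·750 + 0.129500·200) / 0.218725 = 299.825 / 0.218725 ≈ 1370.785
  x_M = (0.074000·375 + 0.365000·200 + 0.169500·750 + 0.176000·200) / 0.218725 = 263.075 / 0.218725 ≈ 1202.766
  x_T = (0.061500·375 + 0.126000·200 + 0.466000·750 + 0.264500·200) / 0.218725 = 450.6625 / 0.218725 ≈ 2060.407
  x_P = (0.083000·375 + 0.143375·200 + 0.131000·750 + 0.374750·200) / 0.218725 = 233.00 / 0.218725 ≈ 1065.265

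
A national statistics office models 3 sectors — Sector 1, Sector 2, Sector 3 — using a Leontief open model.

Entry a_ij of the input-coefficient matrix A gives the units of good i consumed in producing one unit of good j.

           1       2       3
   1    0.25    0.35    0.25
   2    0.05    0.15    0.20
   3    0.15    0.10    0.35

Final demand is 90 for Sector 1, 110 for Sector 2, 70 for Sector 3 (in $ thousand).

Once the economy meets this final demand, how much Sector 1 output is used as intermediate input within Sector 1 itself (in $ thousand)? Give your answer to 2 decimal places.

I − A =
  [   0.75    -0.35    -0.25]
  [  -0.05     0.85    -0.20]
  [  -0.15    -0.10     0.65]
Cofactors of I−A, C_ij = (−1)^(i+j)·(minor ij) (rows/columns in the sector order above):
  C_11 = (0.85)(0.65) − (-0.20)(-0.10) = 0.5325
  C_12 = −[(-0.05)(0.65) − (-0.20)(-0.15)] = 0.0625
  C_13 = (-0.05)(-0.10) − (0.85)(-0.15) = 0.1325
  C_21 = −[(-0.35)(0.65) − (-0.25)(-0.10)] = 0.2525
  C_22 = (0.75)(0.65) − (-0.25)(-0.15) = 0.4500
  C_23 = −[(0.75)(-0.10) − (-0.35)(-0.15)] = 0.1275
  C_31 = (-0.35)(-0.20) − (-0.25)(0.85) = 0.2825
  C_32 = −[(0.75)(-0.20) − (-0.25)(-0.05)] = 0.1625
  C_33 = (0.75)(0.85) − (-0.35)(-0.05) = 0.6200
det(I−A) = Σ_j (I−A)_1j·C_1j = (0.75)(0.5325) + (-0.35)(0.0625) + (-0.25)(0.1325) = 0.344375
adj(I−A) = Cᵀ =
  [ 0.5325   0.2525   0.2825]
  [ 0.0625   0.4500   0.1625]
  [ 0.1325   0.1275   0.6200]
(I − A)⁻¹ = adj(I−A) / det(I−A) ≈
  [   1.5463     0.7332     0.8203]
  [   0.1815     1.3067     0.4719]
  [   0.3848     0.3702     1.8004]
First solve x = (I − A)⁻¹ d = adj(I−A)·d / det(I−A); in particular x_1 = (0.5325·90 + 0.2525·110 + 0.2825·70) / 0.344375 = 95.475 / 0.344375 ≈ 277.2414.
Intermediate flow from 1 to 1: z_11 = a_11 · x_1 = 0.25 × 95.475 / 0.344375 = 23.86875 / 0.344375 ≈ 69.31.

z_11 = 69.31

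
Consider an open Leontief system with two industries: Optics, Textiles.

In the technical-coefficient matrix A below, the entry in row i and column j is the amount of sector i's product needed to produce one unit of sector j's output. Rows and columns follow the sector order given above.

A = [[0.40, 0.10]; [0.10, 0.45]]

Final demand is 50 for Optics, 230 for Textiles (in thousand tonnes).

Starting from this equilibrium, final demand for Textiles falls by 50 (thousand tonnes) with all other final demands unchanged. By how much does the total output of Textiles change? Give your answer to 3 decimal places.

Δx_T = -93.750

I − A =
  [   0.60    -0.10]
  [  -0.10     0.55]
det(I−A) = (0.60)(0.55) − (-0.10)(-0.10) = 0.3200
adj(I−A) = [[0.55, 0.10], [0.10, 0.60]]
(I − A)⁻¹ = adj(I−A) / det(I−A) ≈
  [   1.7188     0.3125]
  [   0.3125     1.8750]
Δx = (I − A)⁻¹ Δd with Δd having -50 in the Textiles component and 0 elsewhere.
So Δx_T = L_TT · (-50), where L_TT = adj(I−A)_TT / det(I−A) = 0.60 / 0.3200.
Δx_T = 0.60 × (-50) / 0.3200 = -30.00 / 0.3200 = -93.750.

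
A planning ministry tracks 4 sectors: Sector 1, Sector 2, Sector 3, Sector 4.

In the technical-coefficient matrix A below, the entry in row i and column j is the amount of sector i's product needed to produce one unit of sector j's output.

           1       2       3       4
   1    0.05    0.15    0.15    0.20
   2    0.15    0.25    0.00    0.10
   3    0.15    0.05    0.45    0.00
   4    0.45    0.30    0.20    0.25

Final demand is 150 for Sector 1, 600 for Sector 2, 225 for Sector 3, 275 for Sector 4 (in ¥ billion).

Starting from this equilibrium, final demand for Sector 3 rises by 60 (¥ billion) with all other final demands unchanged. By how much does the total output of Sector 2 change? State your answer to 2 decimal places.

Δx_2 = 14.32

I − A =
  [   0.95    -0.15    -0.15    -0.20]
  [  -0.15     0.75     0.00    -0.10]
  [  -0.15    -0.05     0.55     0.00]
  [  -0.45    -0.30    -0.20     0.75]
Compute the cofactors C_ij = (−1)^(i+j)·(3×3 minor ij) of I−A; the adjugate is their transpose:
adj(I−A) = Cᵀ =
  [ 0.291875   0.102500   0.112875   0.091500]
  [ 0.089625   0.319500   0.048625   0.066500]
  [ 0.087750   0.057000   0.405750   0.031000]
  [ 0.234375   0.204500   0.195375   0.361500]
det(I−A) = Σ_j (I−A)_1j·C_1j = (0.95)(0.291875) + (-0.15)(0.089625) + (-0.15)(0.087750) + (-0.20)(0.234375) = 0.2038
(I − A)⁻¹ = adj(I−A) / det(I−A) ≈
  [   1.4322     0.5029     0.5539     0.4490]
  [   0.4398     1.5677     0.2386     0.3263]
  [   0.4306     0.2797     1.9909     0.1521]
  [   1.1500     1.0034     0.9587     1.7738]
Δx = (I − A)⁻¹ Δd with Δd having +60 in the Sector 3 component and 0 elsewhere.
So Δx_2 = L_23 · (+60), where L_23 = adj(I−A)_23 / det(I−A) = 0.048625 / 0.2038.
Δx_2 = 0.048625 × (+60) / 0.2038 = 2.9175 / 0.2038 ≈ 14.32.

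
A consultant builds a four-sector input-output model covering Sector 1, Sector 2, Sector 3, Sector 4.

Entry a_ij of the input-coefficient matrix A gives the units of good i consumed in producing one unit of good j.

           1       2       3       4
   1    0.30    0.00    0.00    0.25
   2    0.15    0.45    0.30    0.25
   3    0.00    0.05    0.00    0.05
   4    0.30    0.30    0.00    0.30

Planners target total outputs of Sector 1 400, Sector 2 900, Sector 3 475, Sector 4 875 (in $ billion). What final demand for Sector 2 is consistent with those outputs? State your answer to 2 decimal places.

d_2 = 73.75

I − A =
  [   0.70     0.00     0.00    -0.25]
  [  -0.15     0.55    -0.30    -0.25]
  [   0.00    -0.05     1.00    -0.05]
  [  -0.30    -0.30     0.00     0.70]
d = (I − A) x:
  d_1 = (+0.70)·400 + (+0.00)·900 + (+0.00)·475 + (-0.25)·875 = 61.25
  d_2 = (-0.15)·400 + (+0.55)·900 + (-0.30)·475 + (-0.25)·875 = 73.75
  d_3 = (+0.00)·400 + (-0.05)·900 + (+1.00)·475 + (-0.05)·875 = 386.25
  d_4 = (-0.30)·400 + (-0.30)·900 + (+0.00)·475 + (+0.70)·875 = 222.50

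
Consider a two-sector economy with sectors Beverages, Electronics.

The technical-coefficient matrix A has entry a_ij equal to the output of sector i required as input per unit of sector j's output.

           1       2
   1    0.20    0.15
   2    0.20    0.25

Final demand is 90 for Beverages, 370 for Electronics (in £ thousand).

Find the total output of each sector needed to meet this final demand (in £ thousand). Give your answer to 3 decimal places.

I − A =
  [   0.80    -0.15]
  [  -0.20     0.75]
det(I−A) = (0.80)(0.75) − (-0.15)(-0.20) = 0.5700
adj(I−A) = [[0.75, 0.15], [0.20, 0.80]]
(I − A)⁻¹ = adj(I−A) / det(I−A) ≈
  [   1.3158     0.2632]
  [   0.3509     1.4035]
x = (I − A)⁻¹ d = adj(I−A)·d / det(I−A), with det(I−A) = 0.5700:
  x_1 = (0.75·90 + 0.15·370) / 0.5700 = 123.00 / 0.5700 ≈ 215.789
  x_2 = (0.20·90 + 0.80·370) / 0.5700 = 314.00 / 0.5700 ≈ 550.877

x_1 = 215.789, x_2 = 550.877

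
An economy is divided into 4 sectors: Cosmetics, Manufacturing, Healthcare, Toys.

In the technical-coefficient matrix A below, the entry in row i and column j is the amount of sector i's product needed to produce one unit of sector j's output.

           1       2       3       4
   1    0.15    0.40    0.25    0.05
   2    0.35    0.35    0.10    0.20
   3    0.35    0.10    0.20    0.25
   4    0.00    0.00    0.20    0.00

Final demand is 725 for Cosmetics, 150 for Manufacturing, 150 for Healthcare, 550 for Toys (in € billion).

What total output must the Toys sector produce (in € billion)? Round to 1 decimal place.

x_4 = 907.4

I − A =
  [   0.85    -0.40    -0.25    -0.05]
  [  -0.35     0.65    -0.10    -0.20]
  [  -0.35    -0.10     0.80    -0.25]
  [   0.00     0.00    -0.20     1.00]
Compute the cofactors C_ij = (−1)^(i+j)·(3×3 minor ij) of I−A; the adjugate is their transpose:
adj(I−A) = Cᵀ =
  [ 0.473500   0.326000   0.225000   0.145125]
  [ 0.311500   0.546500   0.210000   0.177375]
  [ 0.262500   0.225000   0.412500   0.161250]
  [ 0.052500   0.045000   0.082500   0.241875]
det(I−A) = Σ_j (I−A)_1j·C_1j = (0.85)(0.473500) + (-0.40)(0.311500) + (-0.25)(0.262500) + (-0.05)(0.052500) = 0.209625
(I − A)⁻¹ = adj(I−A) / det(I−A) ≈
  [   2.2588     1.5552     1.0733     0.6923]
  [   1.4860     2.6070     1.0018     0.8462]
  [   1.2522     1.0733     1.9678     0.7692]
  [   0.2504     0.2147     0.3936     1.1538]
x = (I − A)⁻¹ d = adj(I−A)·d / det(I−A), with det(I−A) = 0.209625:
  x_1 = (0.473500·725 + 0.326000·150 + 0.225000·150 + 0.145125·550) / 0.209625 = 505.75625 / 0.209625 ≈ 2412.7
  x_2 = (0.311500·725 + 0.546500·150 + 0.210000·150 + 0.177375·550) / 0.209625 = 436.86875 / 0.209625 ≈ 2084.0
  x_3 = (0.262500·725 + 0.225000·150 + 0.412500·150 + 0.161250·550) / 0.209625 = 374.625 / 0.209625 ≈ 1787.1
  x_4 = (0.052500·725 + 0.045000·150 + 0.082500·150 + 0.241875·550) / 0.209625 = 190.21875 / 0.209625 ≈ 907.4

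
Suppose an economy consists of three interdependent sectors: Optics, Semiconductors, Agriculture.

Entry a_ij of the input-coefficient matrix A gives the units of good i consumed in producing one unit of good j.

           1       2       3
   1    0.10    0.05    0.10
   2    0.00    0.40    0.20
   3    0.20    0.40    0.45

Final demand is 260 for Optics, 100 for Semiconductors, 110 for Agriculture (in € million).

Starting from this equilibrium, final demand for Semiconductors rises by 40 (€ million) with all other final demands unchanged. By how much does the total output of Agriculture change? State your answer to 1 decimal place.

I − A =
  [   0.90    -0.05    -0.10]
  [   0.00     0.60    -0.20]
  [  -0.20    -0.40     0.55]
Cofactors of I−A, C_ij = (−1)^(i+j)·(minor ij) (rows/columns in the sector order above):
  C_11 = (0.60)(0.55) − (-0.20)(-0.40) = 0.2500
  C_12 = −[(0.00)(0.55) − (-0.20)(-0.20)] = 0.0400
  C_13 = (0.00)(-0.40) − (0.60)(-0.20) = 0.1200
  C_21 = −[(-0.05)(0.55) − (-0.10)(-0.40)] = 0.0675
  C_22 = (0.90)(0.55) − (-0.10)(-0.20) = 0.4750
  C_23 = −[(0.90)(-0.40) − (-0.05)(-0.20)] = 0.3700
  C_31 = (-0.05)(-0.20) − (-0.10)(0.60) = 0.0700
  C_32 = −[(0.90)(-0.20) − (-0.10)(0.00)] = 0.1800
  C_33 = (0.90)(0.60) − (-0.05)(0.00) = 0.5400
det(I−A) = Σ_j (I−A)_1j·C_1j = (0.90)(0.2500) + (-0.05)(0.0400) + (-0.10)(0.1200) = 0.2110
adj(I−A) = Cᵀ =
  [ 0.2500   0.0675   0.0700]
  [ 0.0400   0.4750   0.1800]
  [ 0.1200   0.3700   0.5400]
(I − A)⁻¹ = adj(I−A) / det(I−A) ≈
  [   1.1848     0.3199     0.3318]
  [   0.1896     2.2512     0.8531]
  [   0.5687     1.7536     2.5592]
Δx = (I − A)⁻¹ Δd with Δd having +40 in the Semiconductors component and 0 elsewhere.
So Δx_3 = L_32 · (+40), where L_32 = adj(I−A)_32 / det(I−A) = 0.3700 / 0.2110.
Δx_3 = 0.3700 × (+40) / 0.2110 = 14.80 / 0.2110 ≈ 70.1.

Δx_3 = 70.1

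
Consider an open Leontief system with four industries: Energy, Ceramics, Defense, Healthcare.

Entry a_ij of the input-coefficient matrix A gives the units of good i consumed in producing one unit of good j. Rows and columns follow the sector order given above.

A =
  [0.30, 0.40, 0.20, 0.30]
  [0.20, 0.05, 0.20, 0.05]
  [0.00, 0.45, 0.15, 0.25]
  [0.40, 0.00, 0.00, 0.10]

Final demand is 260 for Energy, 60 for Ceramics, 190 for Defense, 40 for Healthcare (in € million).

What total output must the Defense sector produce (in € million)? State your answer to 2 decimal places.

x_3 = 587.86

I − A =
  [   0.70    -0.40    -0.20    -0.30]
  [  -0.20     0.95    -0.20    -0.05]
  [   0.00    -0.45     0.85    -0.25]
  [  -0.40     0.00     0.00     0.90]
Compute the cofactors C_ij = (−1)^(i+j)·(3×3 minor ij) of I−A; the adjugate is their transpose:
adj(I−A) = Cᵀ =
  [ 0.64575   0.38700   0.24300   0.30425]
  [ 0.19000   0.41350   0.14200   0.12575]
  [ 0.18500   0.26950   0.40450   0.18900]
  [ 0.28700   0.17200   0.10800   0.41625]
det(I−A) = Σ_j (I−A)_1j·C_1j = (0.70)(0.64575) + (-0.40)(0.19000) + (-0.20)(0.18500) + (-0.30)(0.28700) = 0.252925
(I − A)⁻¹ = adj(I−A) / det(I−A) ≈
  [   2.5531     1.5301     0.9608     1.2029]
  [   0.7512     1.6349     0.5614     0.4972]
  [   0.7314     1.0655     1.5993     0.7473]
  [   1.1347     0.6800     0.4270     1.6457]
x = (I − A)⁻¹ d = adj(I−A)·d / det(I−A), with det(I−A) = 0.252925:
  x_1 = (0.64575·260 + 0.38700·60 + 0.24300·190 + 0.30425·40) / 0.252925 = 249.455 / 0.252925 ≈ 986.28
  x_2 = (0.19000·260 + 0.41350·60 + 0.14200·190 + 0.12575·40) / 0.252925 = 106.22 / 0.252925 ≈ 419.97
  x_3 = (0.18500·260 + 0.26950·60 + 0.40450·190 + 0.18900·40) / 0.252925 = 148.685 / 0.252925 ≈ 587.86
  x_4 = (0.28700·260 + 0.17200·60 + 0.10800·190 + 0.41625·40) / 0.252925 = 122.11 / 0.252925 ≈ 482.79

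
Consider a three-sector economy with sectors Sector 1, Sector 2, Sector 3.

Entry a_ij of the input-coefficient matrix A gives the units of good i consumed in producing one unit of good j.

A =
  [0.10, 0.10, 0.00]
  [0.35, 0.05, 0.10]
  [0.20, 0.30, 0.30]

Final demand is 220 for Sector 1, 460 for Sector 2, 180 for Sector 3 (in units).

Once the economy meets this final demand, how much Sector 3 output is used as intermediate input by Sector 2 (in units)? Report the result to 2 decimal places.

z_32 = 200.53

I − A =
  [   0.90    -0.10     0.00]
  [  -0.35     0.95    -0.10]
  [  -0.20    -0.30     0.70]
Cofactors of I−A, C_ij = (−1)^(i+j)·(minor ij) (rows/columns in the sector order above):
  C_11 = (0.95)(0.70) − (-0.10)(-0.30) = 0.6350
  C_12 = −[(-0.35)(0.70) − (-0.10)(-0.20)] = 0.2650
  C_13 = (-0.35)(-0.30) − (0.95)(-0.20) = 0.2950
  C_21 = −[(-0.10)(0.70) − (0.00)(-0.30)] = 0.0700
  C_22 = (0.90)(0.70) − (0.00)(-0.20) = 0.6300
  C_23 = −[(0.90)(-0.30) − (-0.10)(-0.20)] = 0.2900
  C_31 = (-0.10)(-0.10) − (0.00)(0.95) = 0.0100
  C_32 = −[(0.90)(-0.10) − (0.00)(-0.35)] = 0.0900
  C_33 = (0.90)(0.95) − (-0.10)(-0.35) = 0.8200
det(I−A) = Σ_j (I−A)_1j·C_1j = (0.90)(0.6350) + (-0.10)(0.2650) + (0.00)(0.2950) = 0.5450
adj(I−A) = Cᵀ =
  [ 0.6350   0.0700   0.0100]
  [ 0.2650   0.6300   0.0900]
  [ 0.2950   0.2900   0.8200]
(I − A)⁻¹ = adj(I−A) / det(I−A) ≈
  [   1.1651     0.1284     0.0183]
  [   0.4862     1.1560     0.1651]
  [   0.5413     0.5321     1.5046]
First solve x = (I − A)⁻¹ d = adj(I−A)·d / det(I−A); in particular x_2 = (0.2650·220 + 0.6300·460 + 0.0900·180) / 0.5450 = 364.30 / 0.5450 ≈ 668.4404.
Intermediate flow from 3 to 2: z_32 = a_32 · x_2 = 0.30 × 364.30 / 0.5450 = 109.29 / 0.5450 ≈ 200.53.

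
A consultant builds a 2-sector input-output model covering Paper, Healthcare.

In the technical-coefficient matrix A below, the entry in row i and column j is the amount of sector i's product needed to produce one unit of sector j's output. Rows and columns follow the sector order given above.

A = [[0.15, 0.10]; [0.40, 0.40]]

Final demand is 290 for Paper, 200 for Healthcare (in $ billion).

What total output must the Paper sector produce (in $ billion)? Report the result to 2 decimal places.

I − A =
  [   0.85    -0.10]
  [  -0.40     0.60]
det(I−A) = (0.85)(0.60) − (-0.10)(-0.40) = 0.4700
adj(I−A) = [[0.60, 0.10], [0.40, 0.85]]
(I − A)⁻¹ = adj(I−A) / det(I−A) ≈
  [   1.2766     0.2128]
  [   0.8511     1.8085]
x = (I − A)⁻¹ d = adj(I−A)·d / det(I−A), with det(I−A) = 0.4700:
  x_P = (0.60·290 + 0.10·200) / 0.4700 = 194.00 / 0.4700 ≈ 412.77
  x_H = (0.40·290 + 0.85·200) / 0.4700 = 286.00 / 0.4700 ≈ 608.51

x_P = 412.77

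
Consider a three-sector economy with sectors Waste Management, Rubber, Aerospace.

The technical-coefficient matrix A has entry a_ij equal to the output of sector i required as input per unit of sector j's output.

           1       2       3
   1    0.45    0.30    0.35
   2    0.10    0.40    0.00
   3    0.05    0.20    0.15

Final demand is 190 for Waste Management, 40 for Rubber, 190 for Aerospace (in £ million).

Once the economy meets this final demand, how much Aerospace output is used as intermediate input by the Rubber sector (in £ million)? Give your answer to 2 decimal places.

I − A =
  [   0.55    -0.30    -0.35]
  [  -0.10     0.60     0.00]
  [  -0.05    -0.20     0.85]
Cofactors of I−A, C_ij = (−1)^(i+j)·(minor ij) (rows/columns in the sector order above):
  C_11 = (0.60)(0.85) − (0.00)(-0.20) = 0.5100
  C_12 = −[(-0.10)(0.85) − (0.00)(-0.05)] = 0.0850
  C_13 = (-0.10)(-0.20) − (0.60)(-0.05) = 0.0500
  C_21 = −[(-0.30)(0.85) − (-0.35)(-0.20)] = 0.3250
  C_22 = (0.55)(0.85) − (-0.35)(-0.05) = 0.4500
  C_23 = −[(0.55)(-0.20) − (-0.30)(-0.05)] = 0.1250
  C_31 = (-0.30)(0.00) − (-0.35)(0.60) = 0.2100
  C_32 = −[(0.55)(0.00) − (-0.35)(-0.10)] = 0.0350
  C_33 = (0.55)(0.60) − (-0.30)(-0.10) = 0.3000
det(I−A) = Σ_j (I−A)_1j·C_1j = (0.55)(0.5100) + (-0.30)(0.0850) + (-0.35)(0.0500) = 0.2375
adj(I−A) = Cᵀ =
  [ 0.5100   0.3250   0.2100]
  [ 0.0850   0.4500   0.0350]
  [ 0.0500   0.1250   0.3000]
(I − A)⁻¹ = adj(I−A) / det(I−A) ≈
  [   2.1474     1.3684     0.8842]
  [   0.3579     1.8947     0.1474]
  [   0.2105     0.5263     1.2632]
First solve x = (I − A)⁻¹ d = adj(I−A)·d / det(I−A); in particular x_2 = (0.0850·190 + 0.4500·40 + 0.0350·190) / 0.2375 = 40.80 / 0.2375 ≈ 171.7895.
Intermediate flow from 3 to 2: z_32 = a_32 · x_2 = 0.20 × 40.80 / 0.2375 = 8.16 / 0.2375 ≈ 34.36.

z_32 = 34.36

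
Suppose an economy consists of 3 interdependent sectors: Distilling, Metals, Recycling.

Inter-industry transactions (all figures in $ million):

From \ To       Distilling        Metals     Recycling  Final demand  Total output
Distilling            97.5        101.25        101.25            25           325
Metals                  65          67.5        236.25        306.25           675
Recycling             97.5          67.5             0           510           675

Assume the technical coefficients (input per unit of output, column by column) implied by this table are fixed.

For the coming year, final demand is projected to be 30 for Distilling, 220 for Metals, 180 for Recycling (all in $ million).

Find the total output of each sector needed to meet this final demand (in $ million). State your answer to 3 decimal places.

Technical coefficients a_ij = z_ij / X_j:
  a_DD = 97.5/325 = 0.30, a_MD = 65/325 = 0.20, a_RD = 97.5/325 = 0.30
  a_DM = 101.25/675 = 0.15, a_MM = 67.5/675 = 0.10, a_RM = 67.5/675 = 0.10
  a_DR = 101.25/675 = 0.15, a_MR = 236.25/675 = 0.35, a_RR = 0/675 = 0.00
I − A =
  [   0.70    -0.15    -0.15]
  [  -0.20     0.90    -0.35]
  [  -0.30    -0.10     1.00]
Cofactors of I−A, C_ij = (−1)^(i+j)·(minor ij) (rows/columns in the sector order above):
  C_11 = (0.90)(1.00) − (-0.35)(-0.10) = 0.8650
  C_12 = −[(-0.20)(1.00) − (-0.35)(-0.30)] = 0.3050
  C_13 = (-0.20)(-0.10) − (0.90)(-0.30) = 0.2900
  C_21 = −[(-0.15)(1.00) − (-0.15)(-0.10)] = 0.1650
  C_22 = (0.70)(1.00) − (-0.15)(-0.30) = 0.6550
  C_23 = −[(0.70)(-0.10) − (-0.15)(-0.30)] = 0.1150
  C_31 = (-0.15)(-0.35) − (-0.15)(0.90) = 0.1875
  C_32 = −[(0.70)(-0.35) − (-0.15)(-0.20)] = 0.2750
  C_33 = (0.70)(0.90) − (-0.15)(-0.20) = 0.6000
det(I−A) = Σ_j (I−A)_1j·C_1j = (0.70)(0.8650) + (-0.15)(0.3050) + (-0.15)(0.2900) = 0.51625
adj(I−A) = Cᵀ =
  [ 0.8650   0.1650   0.1875]
  [ 0.3050   0.6550   0.2750]
  [ 0.2900   0.1150   0.6000]
(I − A)⁻¹ = adj(I−A) / det(I−A) ≈
  [   1.6755     0.3196     0.3632]
  [   0.5908     1.2688     0.5327]
  [   0.5617     0.2228     1.1622]
x = (I − A)⁻¹ d = adj(I−A)·d / det(I−A), with det(I−A) = 0.51625:
  x_D = (0.8650·30 + 0.1650·220 + 0.1875·180) / 0.51625 = 96.00 / 0.51625 ≈ 185.956
  x_M = (0.3050·30 + 0.6550·220 + 0.2750·180) / 0.51625 = 202.75 / 0.51625 ≈ 392.736
  x_R = (0.2900·30 + 0.1150·220 + 0.6000·180) / 0.51625 = 142.00 / 0.51625 ≈ 275.061

x_D = 185.956, x_M = 392.736, x_R = 275.061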